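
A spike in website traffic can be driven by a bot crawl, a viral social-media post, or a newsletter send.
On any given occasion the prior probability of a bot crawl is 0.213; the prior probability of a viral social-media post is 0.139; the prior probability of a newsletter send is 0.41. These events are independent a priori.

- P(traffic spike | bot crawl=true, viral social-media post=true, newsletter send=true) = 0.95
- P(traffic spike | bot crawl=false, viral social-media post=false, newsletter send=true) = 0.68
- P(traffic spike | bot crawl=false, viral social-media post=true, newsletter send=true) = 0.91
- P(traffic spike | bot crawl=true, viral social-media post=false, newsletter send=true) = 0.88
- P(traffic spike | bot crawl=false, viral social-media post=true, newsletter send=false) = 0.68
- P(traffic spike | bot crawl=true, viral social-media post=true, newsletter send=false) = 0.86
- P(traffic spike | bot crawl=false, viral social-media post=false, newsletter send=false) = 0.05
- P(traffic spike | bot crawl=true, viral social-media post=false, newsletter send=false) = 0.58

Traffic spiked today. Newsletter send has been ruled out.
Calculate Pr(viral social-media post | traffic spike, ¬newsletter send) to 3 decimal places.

Pr(viral social-media post | traffic spike, ¬newsletter send) ≈ 0.416

P(traffic spike | ¬newsletter send) = 0.05×0.787×0.861 + 0.68×0.787×0.139 + 0.58×0.213×0.861 + 0.86×0.213×0.139 = 0.033880 + 0.074387 + 0.106368 + 0.025462 = 0.240097
Of this, 0.099849 comes from 0.074387 + 0.025462 (the viral social-media post=true cases).
Hence the posterior is 0.099849/0.240097 ≈ 0.416.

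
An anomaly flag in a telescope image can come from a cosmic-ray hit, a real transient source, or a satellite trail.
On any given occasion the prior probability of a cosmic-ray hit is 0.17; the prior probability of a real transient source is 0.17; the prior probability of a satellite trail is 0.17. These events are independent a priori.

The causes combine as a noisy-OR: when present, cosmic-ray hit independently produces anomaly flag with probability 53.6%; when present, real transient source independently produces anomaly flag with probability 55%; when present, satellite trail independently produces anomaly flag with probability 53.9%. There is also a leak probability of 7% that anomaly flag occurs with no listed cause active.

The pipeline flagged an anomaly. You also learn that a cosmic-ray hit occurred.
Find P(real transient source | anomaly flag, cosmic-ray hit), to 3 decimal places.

Under noisy-OR, P(anomaly flag | causes) = 1 − (1−0.07)·∏(1−qᵢ) over the active causes.
Sum P(anomaly flag|·) weighted by the priors over the 4 (real transient source, satellite trail) configurations:
  P(anomaly flag | cosmic-ray hit) = 0.56848·0.83·0.83 + 0.801069·0.83·0.17 + 0.805816·0.17·0.83 + 0.910481·0.17·0.17
        = 0.391626 + 0.113031 + 0.113701 + 0.026313 = 0.644671
Keeping only the real transient source-present terms gives 0.140014, so
  P(real transient source | anomaly flag, cosmic-ray hit) = 0.140014 / 0.644671 ≈ 0.217

P(real transient source | anomaly flag, cosmic-ray hit) ≈ 0.217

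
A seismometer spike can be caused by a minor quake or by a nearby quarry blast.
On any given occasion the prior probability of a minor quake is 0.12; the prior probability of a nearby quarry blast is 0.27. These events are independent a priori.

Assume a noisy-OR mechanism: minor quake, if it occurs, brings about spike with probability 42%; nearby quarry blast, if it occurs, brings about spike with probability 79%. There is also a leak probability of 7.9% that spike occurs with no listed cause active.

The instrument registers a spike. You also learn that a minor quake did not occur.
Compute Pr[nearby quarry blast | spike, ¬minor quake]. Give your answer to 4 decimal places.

Under noisy-OR, P(spike | causes) = 1 − (1−0.079)·∏(1−qᵢ) over the active causes.
Sum P(spike|·) weighted by the priors over both values of nearby quarry blast:
  P(spike | ¬minor quake) = 0.079×0.73 + 0.80659×0.27
        = 0.057670 + 0.217779 = 0.275449
Keeping only the nearby quarry blast-present terms gives 0.217779, so
  P(nearby quarry blast | spike, ¬minor quake) = 0.217779 / 0.275449 ≈ 0.7906

Pr[nearby quarry blast | spike, ¬minor quake] ≈ 0.7906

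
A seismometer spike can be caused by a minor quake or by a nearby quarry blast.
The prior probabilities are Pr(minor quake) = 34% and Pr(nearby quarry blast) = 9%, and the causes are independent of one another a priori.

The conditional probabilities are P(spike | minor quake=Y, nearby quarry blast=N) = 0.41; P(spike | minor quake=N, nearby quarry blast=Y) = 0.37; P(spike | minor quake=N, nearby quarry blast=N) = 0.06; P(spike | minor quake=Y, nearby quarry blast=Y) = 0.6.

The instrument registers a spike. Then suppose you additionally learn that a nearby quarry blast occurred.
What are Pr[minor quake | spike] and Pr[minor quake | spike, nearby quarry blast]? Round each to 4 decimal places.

Enumerate the 4 (minor quake, nearby quarry blast) configurations and weight by the priors:
  P(spike) = 0.06·0.66·0.91 + 0.37·0.66·0.09 + 0.41·0.34·0.91 + 0.6·0.34·0.09
        = 0.036036 + 0.021978 + 0.126854 + 0.018360 = 0.203228
The terms with minor quake present sum to 0.145214, so
  P(minor quake | spike) = 0.145214 / 0.203228 ≈ 0.7145

Now condition on the additional information:
For the numerator, keep only minor quake=true terms: 0.6*0.34 = 0.204000
The normalizing constant is 0.37*0.66 + 0.6*0.34 = 0.448200
Posterior = 0.204000 / 0.448200 ≈ 0.4552
The drop from 0.7145 to 0.4552 is the explaining-away (discounting) effect.

Pr[minor quake | spike] ≈ 0.7145; Pr[minor quake | spike, nearby quarry blast] ≈ 0.4552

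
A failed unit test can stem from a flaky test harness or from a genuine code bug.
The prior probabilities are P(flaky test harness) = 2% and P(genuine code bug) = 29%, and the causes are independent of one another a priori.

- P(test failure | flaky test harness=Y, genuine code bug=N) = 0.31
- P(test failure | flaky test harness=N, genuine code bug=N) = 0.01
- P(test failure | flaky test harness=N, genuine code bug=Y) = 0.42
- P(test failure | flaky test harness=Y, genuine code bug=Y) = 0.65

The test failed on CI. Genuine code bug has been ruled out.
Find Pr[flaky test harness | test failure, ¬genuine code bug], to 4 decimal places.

Enumerate both values of flaky test harness and weight by the priors:
  P(test failure | ¬genuine code bug) = 0.01×0.98 + 0.31×0.02
        = 0.009800 + 0.006200 = 0.016000
Configurations with flaky test harness contribute 0.006200, so
  P(flaky test harness | test failure, ¬genuine code bug) = 0.006200 / 0.016000 ≈ 0.3875

Pr[flaky test harness | test failure, ¬genuine code bug] ≈ 0.3875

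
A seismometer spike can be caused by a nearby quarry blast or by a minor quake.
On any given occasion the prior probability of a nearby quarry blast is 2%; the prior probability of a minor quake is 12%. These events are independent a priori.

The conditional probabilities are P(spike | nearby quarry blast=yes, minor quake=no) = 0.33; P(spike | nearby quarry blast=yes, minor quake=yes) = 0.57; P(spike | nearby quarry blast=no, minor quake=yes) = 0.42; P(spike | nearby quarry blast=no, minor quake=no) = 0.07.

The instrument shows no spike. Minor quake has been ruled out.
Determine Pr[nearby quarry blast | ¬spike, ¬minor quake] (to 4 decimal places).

P(¬spike | ¬minor quake) = 0.93×0.98 + 0.67×0.02 = 0.911400 + 0.013400 = 0.924800
Of this, 0.013400 comes from 0.67×0.02 (the nearby quarry blast=true cases).
Hence the posterior is 0.013400/0.924800 ≈ 0.0145.

Pr[nearby quarry blast | ¬spike, ¬minor quake] ≈ 0.0145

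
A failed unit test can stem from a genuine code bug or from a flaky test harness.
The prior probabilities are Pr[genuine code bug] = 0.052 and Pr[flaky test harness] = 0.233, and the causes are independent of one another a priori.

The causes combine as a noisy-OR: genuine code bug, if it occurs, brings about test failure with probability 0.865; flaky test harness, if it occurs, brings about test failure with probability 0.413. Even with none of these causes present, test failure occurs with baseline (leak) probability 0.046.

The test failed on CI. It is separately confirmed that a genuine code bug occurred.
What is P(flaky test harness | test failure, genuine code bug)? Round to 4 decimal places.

P(flaky test harness | test failure, genuine code bug) ≈ 0.2438

Under noisy-OR, P(test failure | causes) = 1 − (1−0.046)·∏(1−qᵢ) over the active causes.
P(test failure | genuine code bug) = 0.87121·0.767 + 0.9244·0.233 = 0.668218 + 0.215385 = 0.883603
Of this, 0.215385 comes from 0.9244·0.233 (the flaky test harness=true cases).
So P(flaky test harness | test failure, genuine code bug) = 0.215385/0.883603 ≈ 0.2438.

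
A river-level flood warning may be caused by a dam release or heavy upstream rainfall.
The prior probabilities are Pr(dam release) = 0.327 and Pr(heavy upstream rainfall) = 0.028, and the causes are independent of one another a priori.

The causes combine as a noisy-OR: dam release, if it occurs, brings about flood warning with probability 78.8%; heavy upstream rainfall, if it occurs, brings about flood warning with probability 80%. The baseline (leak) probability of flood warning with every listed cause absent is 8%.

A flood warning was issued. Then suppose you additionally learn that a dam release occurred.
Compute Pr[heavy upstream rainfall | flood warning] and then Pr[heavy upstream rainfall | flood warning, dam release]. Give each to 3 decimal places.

Under noisy-OR, P(flood warning | causes) = 1 − (1−0.08)·∏(1−qᵢ) over the active causes.
Sum P(flood warning|·) weighted by the priors over the 4 (dam release, heavy upstream rainfall) configurations:
  P(flood warning) = 0.08×0.673×0.972 + 0.816×0.673×0.028 + 0.80496×0.327×0.972 + 0.960992×0.327×0.028
        = 0.052332 + 0.015377 + 0.255852 + 0.008799 = 0.332360
Configurations with heavy upstream rainfall contribute 0.024176, so
  P(heavy upstream rainfall | flood warning) = 0.024176 / 0.332360 ≈ 0.073

Now also conditioning on dam release=true:
Numerator (weight on configurations with heavy upstream rainfall): 0.960992×0.028 = 0.026908
Denominator P(flood warning | dam release): 0.80496×0.972 + 0.960992×0.028 = 0.809329
P(heavy upstream rainfall | flood warning, dam release) = 0.026908/0.809329 ≈ 0.033
This is intercausal reasoning (explaining away): once dam release accounts for the flood warning, heavy upstream rainfall becomes less likely.

Pr[heavy upstream rainfall | flood warning] ≈ 0.073; Pr[heavy upstream rainfall | flood warning, dam release] ≈ 0.033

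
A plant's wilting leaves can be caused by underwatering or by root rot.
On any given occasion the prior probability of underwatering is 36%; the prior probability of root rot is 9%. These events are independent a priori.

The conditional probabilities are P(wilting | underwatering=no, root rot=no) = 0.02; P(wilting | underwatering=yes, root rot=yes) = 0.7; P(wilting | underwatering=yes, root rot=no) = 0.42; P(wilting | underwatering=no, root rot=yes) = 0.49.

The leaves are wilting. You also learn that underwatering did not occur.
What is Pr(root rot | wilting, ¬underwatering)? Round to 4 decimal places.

Pr(root rot | wilting, ¬underwatering) ≈ 0.7079

P(wilting | ¬underwatering) = 0.02·0.91 + 0.49·0.09 = 0.018200 + 0.044100 = 0.062300
Of this, 0.044100 comes from 0.49·0.09 (the root rot=true cases).
P(root rot | wilting, ¬underwatering) = 0.044100 / 0.062300 ≈ 0.7079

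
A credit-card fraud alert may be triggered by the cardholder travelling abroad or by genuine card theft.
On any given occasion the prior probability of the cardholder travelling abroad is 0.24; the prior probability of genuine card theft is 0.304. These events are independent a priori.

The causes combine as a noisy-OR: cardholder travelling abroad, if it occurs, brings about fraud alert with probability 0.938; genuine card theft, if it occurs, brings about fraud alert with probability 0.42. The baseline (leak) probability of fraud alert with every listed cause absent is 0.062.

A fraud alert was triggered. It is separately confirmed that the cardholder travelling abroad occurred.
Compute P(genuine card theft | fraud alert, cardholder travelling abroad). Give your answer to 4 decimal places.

P(genuine card theft | fraud alert, cardholder travelling abroad) ≈ 0.3094

Under noisy-OR, P(fraud alert | causes) = 1 − (1−0.062)·∏(1−qᵢ) over the active causes.
By total probability over both values of genuine card theft:
  P(fraud alert | cardholder travelling abroad) = 0.941844×0.696 + 0.96627×0.304
        = 0.655523 + 0.293746 = 0.949269
Configurations with genuine card theft contribute 0.293746, so
  P(genuine card theft | fraud alert, cardholder travelling abroad) = 0.293746 / 0.949269 ≈ 0.3094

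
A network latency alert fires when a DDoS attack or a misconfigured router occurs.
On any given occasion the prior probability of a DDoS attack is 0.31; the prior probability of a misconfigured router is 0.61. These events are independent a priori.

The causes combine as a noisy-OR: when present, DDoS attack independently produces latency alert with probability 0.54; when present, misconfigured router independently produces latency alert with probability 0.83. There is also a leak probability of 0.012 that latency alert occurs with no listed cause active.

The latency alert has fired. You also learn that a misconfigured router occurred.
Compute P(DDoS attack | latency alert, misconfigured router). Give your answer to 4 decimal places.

P(DDoS attack | latency alert, misconfigured router) ≈ 0.3326

Under noisy-OR, P(latency alert | causes) = 1 − (1−0.012)·∏(1−qᵢ) over the active causes.
Numerator (weight on configurations with DDoS attack): 0.922738×0.31 = 0.286049
Normalizer over all consistent configurations: 0.83204×0.69 + 0.922738×0.31 = 0.860157
Posterior = 0.286049 / 0.860157 ≈ 0.3326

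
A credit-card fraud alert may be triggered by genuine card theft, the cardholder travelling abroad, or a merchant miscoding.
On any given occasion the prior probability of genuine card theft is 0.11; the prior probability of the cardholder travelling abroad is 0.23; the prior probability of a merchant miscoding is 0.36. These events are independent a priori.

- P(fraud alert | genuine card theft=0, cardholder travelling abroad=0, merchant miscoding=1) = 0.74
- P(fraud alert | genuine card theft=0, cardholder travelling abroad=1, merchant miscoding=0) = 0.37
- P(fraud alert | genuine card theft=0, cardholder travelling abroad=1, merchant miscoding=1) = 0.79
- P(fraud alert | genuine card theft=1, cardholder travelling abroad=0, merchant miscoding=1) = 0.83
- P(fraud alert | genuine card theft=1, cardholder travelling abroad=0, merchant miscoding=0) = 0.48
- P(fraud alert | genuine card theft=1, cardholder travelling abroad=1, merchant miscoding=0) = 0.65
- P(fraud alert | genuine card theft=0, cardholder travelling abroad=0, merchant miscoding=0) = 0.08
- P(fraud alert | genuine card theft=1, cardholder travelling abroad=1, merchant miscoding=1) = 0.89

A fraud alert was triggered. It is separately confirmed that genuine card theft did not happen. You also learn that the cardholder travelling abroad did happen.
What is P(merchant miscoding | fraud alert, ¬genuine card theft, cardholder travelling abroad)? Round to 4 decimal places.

P(merchant miscoding | fraud alert, ¬genuine card theft, cardholder travelling abroad) ≈ 0.5457

Sum P(fraud alert|·) weighted by the priors over both values of merchant miscoding:
  P(fraud alert | ¬genuine card theft, cardholder travelling abroad) = 0.37×0.64 + 0.79×0.36
        = 0.236800 + 0.284400 = 0.521200
Configurations with merchant miscoding contribute 0.284400, so
  P(merchant miscoding | fraud alert, ¬genuine card theft, cardholder travelling abroad) = 0.284400 / 0.521200 ≈ 0.5457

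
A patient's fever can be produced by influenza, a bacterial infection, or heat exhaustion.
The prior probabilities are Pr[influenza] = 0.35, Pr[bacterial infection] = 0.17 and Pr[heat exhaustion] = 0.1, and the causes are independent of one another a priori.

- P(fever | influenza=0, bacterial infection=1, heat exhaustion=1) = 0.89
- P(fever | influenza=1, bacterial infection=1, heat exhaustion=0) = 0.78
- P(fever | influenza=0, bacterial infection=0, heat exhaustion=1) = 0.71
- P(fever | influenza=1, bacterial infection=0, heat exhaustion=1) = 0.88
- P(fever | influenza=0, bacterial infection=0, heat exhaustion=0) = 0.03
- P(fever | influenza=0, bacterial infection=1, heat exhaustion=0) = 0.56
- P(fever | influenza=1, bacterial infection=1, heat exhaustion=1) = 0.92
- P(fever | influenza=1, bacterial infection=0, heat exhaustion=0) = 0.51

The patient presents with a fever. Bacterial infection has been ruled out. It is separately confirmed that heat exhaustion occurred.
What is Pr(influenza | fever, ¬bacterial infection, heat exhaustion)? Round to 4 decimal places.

Pr(influenza | fever, ¬bacterial infection, heat exhaustion) ≈ 0.4003

Sum P(fever|·) weighted by the priors over both values of influenza:
  P(fever | ¬bacterial infection, heat exhaustion) = 0.71×0.65 + 0.88×0.35
        = 0.461500 + 0.308000 = 0.769500
Keeping only the influenza-present terms gives 0.308000, so
  P(influenza | fever, ¬bacterial infection, heat exhaustion) = 0.308000 / 0.769500 ≈ 0.4003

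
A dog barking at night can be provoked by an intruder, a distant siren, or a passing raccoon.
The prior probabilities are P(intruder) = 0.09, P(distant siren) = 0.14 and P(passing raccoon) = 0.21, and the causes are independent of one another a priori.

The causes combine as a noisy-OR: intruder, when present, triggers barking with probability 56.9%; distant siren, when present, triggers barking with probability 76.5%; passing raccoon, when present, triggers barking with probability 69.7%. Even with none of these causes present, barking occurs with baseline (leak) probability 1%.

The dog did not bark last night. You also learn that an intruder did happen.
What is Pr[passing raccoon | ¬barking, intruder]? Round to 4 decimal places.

Under noisy-OR, P(barking | causes) = 1 − (1−0.01)·∏(1−qᵢ) over the active causes.
Weight on passing raccoon=true, given the evidence: 0.023349 + 0.000893 = 0.024242
Normalizer over all consistent configurations: 0.42669*0.86*0.79 + 0.129287*0.86*0.21 + 0.100272*0.14*0.79 + 0.030382*0.14*0.21 = 0.325225
P(passing raccoon | ¬barking, intruder) = 0.024242/0.325225 ≈ 0.0745

Pr[passing raccoon | ¬barking, intruder] ≈ 0.0745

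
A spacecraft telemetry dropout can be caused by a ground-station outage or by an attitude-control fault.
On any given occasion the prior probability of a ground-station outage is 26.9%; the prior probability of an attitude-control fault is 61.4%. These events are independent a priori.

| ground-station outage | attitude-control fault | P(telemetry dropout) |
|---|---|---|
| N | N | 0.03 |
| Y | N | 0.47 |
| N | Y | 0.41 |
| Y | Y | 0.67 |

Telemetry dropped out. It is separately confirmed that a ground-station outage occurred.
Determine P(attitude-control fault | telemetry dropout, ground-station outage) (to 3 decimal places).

P(attitude-control fault | telemetry dropout, ground-station outage) ≈ 0.694

For the numerator, keep only attitude-control fault=true terms: 0.67*0.614 = 0.411380
Normalizer over all consistent configurations: 0.47*0.386 + 0.67*0.614 = 0.592800
Posterior = 0.411380 / 0.592800 ≈ 0.694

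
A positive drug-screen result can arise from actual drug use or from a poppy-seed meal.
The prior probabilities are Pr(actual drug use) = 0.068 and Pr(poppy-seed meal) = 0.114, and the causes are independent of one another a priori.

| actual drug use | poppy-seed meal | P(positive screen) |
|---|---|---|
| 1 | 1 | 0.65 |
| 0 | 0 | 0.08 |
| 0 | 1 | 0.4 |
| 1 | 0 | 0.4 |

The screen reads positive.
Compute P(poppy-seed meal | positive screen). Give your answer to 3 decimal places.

P(poppy-seed meal | positive screen) ≈ 0.345

Numerator (weight on configurations with poppy-seed meal): 0.042499 + 0.005039 = 0.047538
Denominator P(positive screen): 0.08·0.932·0.886 + 0.4·0.932·0.114 + 0.4·0.068·0.886 + 0.65·0.068·0.114 = 0.137697
Posterior = 0.047538 / 0.137697 ≈ 0.345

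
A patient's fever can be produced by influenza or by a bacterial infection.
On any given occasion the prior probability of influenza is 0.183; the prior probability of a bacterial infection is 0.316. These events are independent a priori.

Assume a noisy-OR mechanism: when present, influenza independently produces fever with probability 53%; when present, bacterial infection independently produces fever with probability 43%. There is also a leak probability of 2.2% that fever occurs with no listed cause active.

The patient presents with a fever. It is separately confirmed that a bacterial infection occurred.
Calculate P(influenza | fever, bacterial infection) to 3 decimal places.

Under noisy-OR, P(fever | causes) = 1 − (1−0.022)·∏(1−qᵢ) over the active causes.
P(fever | bacterial infection) = 0.44254*0.817 + 0.737994*0.183 = 0.361555 + 0.135053 = 0.496608
Of this, 0.135053 comes from 0.737994*0.183 (the influenza=true cases).
P(influenza | fever, bacterial infection) = 0.135053 / 0.496608 ≈ 0.272

P(influenza | fever, bacterial infection) ≈ 0.272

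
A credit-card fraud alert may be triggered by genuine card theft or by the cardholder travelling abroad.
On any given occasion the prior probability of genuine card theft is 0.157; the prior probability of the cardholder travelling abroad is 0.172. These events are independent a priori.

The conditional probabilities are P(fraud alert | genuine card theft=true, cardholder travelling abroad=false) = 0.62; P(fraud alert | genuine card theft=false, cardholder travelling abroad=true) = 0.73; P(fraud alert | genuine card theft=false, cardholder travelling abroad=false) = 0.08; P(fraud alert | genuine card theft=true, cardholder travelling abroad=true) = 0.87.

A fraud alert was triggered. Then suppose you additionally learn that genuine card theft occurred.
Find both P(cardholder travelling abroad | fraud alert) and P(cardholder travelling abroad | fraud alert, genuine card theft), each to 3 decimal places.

Weight on cardholder travelling abroad=true, given the evidence: 0.105847 + 0.023493 = 0.129340
Normalizer over all consistent configurations: 0.08×0.843×0.828 + 0.73×0.843×0.172 + 0.62×0.157×0.828 + 0.87×0.157×0.172 = 0.265778
Posterior = 0.129340 / 0.265778 ≈ 0.487

Now condition on the additional information:
Numerator (weight on configurations with cardholder travelling abroad): 0.87×0.172 = 0.149640
Denominator P(fraud alert | genuine card theft): 0.62×0.828 + 0.87×0.172 = 0.663000
Posterior = 0.149640 / 0.663000 ≈ 0.226

P(cardholder travelling abroad | fraud alert) ≈ 0.487; P(cardholder travelling abroad | fraud alert, genuine card theft) ≈ 0.226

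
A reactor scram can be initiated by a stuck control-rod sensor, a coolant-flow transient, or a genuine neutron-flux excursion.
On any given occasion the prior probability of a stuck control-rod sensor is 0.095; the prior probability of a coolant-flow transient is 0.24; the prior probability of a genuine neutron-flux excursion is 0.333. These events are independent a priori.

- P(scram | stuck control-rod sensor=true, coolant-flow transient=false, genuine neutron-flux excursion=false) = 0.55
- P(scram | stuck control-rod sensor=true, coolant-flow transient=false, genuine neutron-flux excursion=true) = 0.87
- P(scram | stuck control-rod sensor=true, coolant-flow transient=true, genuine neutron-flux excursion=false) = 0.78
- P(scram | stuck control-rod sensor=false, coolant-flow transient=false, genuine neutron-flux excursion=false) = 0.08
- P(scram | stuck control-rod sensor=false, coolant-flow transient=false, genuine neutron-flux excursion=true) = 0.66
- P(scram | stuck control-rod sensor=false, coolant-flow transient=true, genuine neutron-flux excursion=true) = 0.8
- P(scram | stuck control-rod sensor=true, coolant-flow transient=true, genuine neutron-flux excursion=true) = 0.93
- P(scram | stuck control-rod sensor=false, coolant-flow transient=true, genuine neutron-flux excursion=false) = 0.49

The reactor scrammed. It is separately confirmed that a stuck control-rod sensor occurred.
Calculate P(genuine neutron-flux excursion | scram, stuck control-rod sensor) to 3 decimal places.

P(genuine neutron-flux excursion | scram, stuck control-rod sensor) ≈ 0.422

Weight on genuine neutron-flux excursion=true, given the evidence: 0.220180 + 0.074326 = 0.294506
Normalizer over all consistent configurations: 0.55·0.76·0.667 + 0.87·0.76·0.333 + 0.78·0.24·0.667 + 0.93·0.24·0.333 = 0.698174
P(genuine neutron-flux excursion | scram, stuck control-rod sensor) = 0.294506/0.698174 ≈ 0.422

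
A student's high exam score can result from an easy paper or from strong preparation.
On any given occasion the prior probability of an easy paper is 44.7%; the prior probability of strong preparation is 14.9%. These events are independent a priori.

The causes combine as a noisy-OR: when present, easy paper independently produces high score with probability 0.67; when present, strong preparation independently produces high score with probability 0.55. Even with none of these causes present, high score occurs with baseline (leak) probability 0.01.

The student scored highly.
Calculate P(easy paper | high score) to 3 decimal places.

P(easy paper | high score) ≈ 0.861

Under noisy-OR, P(high score | causes) = 1 − (1−0.01)·∏(1−qᵢ) over the active causes.
P(high score) = 0.01×0.553×0.851 + 0.5545×0.553×0.149 + 0.6733×0.447×0.851 + 0.852985×0.447×0.149 = 0.004706 + 0.045689 + 0.256121 + 0.056811 = 0.363327
Of this, 0.312932 comes from 0.256121 + 0.056811 (the easy paper=true cases).
P(easy paper | high score) = 0.312932 / 0.363327 ≈ 0.861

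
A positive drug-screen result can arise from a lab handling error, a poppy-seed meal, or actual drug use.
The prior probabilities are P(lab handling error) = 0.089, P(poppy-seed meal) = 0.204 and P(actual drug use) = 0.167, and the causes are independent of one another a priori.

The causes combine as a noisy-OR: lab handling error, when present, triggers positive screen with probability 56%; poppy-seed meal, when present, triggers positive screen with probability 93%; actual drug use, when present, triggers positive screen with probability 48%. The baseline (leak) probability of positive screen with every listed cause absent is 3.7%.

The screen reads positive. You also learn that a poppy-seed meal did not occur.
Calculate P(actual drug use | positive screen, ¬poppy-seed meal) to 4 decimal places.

Under noisy-OR, P(positive screen | causes) = 1 − (1−0.037)·∏(1−qᵢ) over the active causes.
P(positive screen | ¬poppy-seed meal) = 0.037*0.911*0.833 + 0.49924*0.911*0.167 + 0.57628*0.089*0.833 + 0.779666*0.089*0.167 = 0.028078 + 0.075953 + 0.042724 + 0.011588 = 0.158343
Restricting to configurations with actual drug use present: 0.075953 + 0.011588 = 0.087541.
Hence the posterior is 0.087541/0.158343 ≈ 0.5529.

P(actual drug use | positive screen, ¬poppy-seed meal) ≈ 0.5529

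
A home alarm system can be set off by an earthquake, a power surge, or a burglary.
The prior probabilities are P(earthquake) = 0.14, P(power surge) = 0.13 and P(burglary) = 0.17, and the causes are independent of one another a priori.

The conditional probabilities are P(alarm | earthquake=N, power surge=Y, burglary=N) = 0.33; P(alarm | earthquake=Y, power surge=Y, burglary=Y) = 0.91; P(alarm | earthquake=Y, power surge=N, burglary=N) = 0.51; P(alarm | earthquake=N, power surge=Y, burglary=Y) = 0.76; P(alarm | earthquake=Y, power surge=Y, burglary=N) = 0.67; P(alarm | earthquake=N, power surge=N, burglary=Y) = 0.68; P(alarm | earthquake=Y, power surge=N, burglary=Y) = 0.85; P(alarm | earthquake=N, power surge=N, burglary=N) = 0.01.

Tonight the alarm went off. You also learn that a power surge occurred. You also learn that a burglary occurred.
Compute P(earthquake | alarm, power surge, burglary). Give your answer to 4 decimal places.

Numerator (weight on configurations with earthquake): 0.91·0.14 = 0.127400
Denominator P(alarm | power surge, burglary): 0.76·0.86 + 0.91·0.14 = 0.781000
P(earthquake | alarm, power surge, burglary) = 0.127400/0.781000 ≈ 0.1631

P(earthquake | alarm, power surge, burglary) ≈ 0.1631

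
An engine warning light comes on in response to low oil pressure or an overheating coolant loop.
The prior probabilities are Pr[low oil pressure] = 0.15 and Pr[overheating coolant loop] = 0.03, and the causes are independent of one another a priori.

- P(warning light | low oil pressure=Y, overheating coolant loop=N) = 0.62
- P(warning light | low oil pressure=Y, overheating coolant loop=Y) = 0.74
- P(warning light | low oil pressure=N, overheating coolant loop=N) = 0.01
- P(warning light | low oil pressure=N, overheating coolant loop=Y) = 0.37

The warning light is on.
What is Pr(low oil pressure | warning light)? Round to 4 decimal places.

Pr(low oil pressure | warning light) ≈ 0.8410

Enumerate the 4 (low oil pressure, overheating coolant loop) configurations and weight by the priors:
  P(warning light) = 0.01·0.85·0.97 + 0.37·0.85·0.03 + 0.62·0.15·0.97 + 0.74·0.15·0.03
        = 0.008245 + 0.009435 + 0.090210 + 0.003330 = 0.111220
The terms with low oil pressure present sum to 0.093540, so
  P(low oil pressure | warning light) = 0.093540 / 0.111220 ≈ 0.8410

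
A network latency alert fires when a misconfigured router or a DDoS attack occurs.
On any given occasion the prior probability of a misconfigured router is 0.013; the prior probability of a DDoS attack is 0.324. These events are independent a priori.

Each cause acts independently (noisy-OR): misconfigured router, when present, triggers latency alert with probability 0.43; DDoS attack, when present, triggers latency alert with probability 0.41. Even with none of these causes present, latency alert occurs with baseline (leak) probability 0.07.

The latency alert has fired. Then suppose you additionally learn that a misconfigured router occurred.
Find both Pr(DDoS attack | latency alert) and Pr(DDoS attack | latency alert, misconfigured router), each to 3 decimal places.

Under noisy-OR, P(latency alert | causes) = 1 − (1−0.07)·∏(1−qᵢ) over the active causes.
Numerator (weight on configurations with DDoS attack): 0.144320 + 0.002895 = 0.147215
The normalizing constant is 0.07*0.987*0.676 + 0.4513*0.987*0.324 + 0.4699*0.013*0.676 + 0.687241*0.013*0.324 = 0.198049
P(DDoS attack | latency alert) = 0.147215/0.198049 ≈ 0.743

Now condition on the additional information:
P(latency alert | misconfigured router) = 0.4699·0.676 + 0.687241·0.324 = 0.317652 + 0.222666 = 0.540318
Restricting to configurations with DDoS attack present: 0.687241·0.324 = 0.222666.
So P(DDoS attack | latency alert, misconfigured router) = 0.222666/0.540318 ≈ 0.412.

Pr(DDoS attack | latency alert) ≈ 0.743; Pr(DDoS attack | latency alert, misconfigured router) ≈ 0.412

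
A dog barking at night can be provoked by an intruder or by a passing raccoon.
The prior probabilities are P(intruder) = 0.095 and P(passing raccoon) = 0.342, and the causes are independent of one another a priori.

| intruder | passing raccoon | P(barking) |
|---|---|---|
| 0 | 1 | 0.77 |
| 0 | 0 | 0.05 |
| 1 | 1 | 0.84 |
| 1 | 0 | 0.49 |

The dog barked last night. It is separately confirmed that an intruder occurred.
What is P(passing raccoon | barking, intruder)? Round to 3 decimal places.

Weight on passing raccoon=true, given the evidence: 0.84*0.342 = 0.287280
Denominator P(barking | intruder): 0.49*0.658 + 0.84*0.342 = 0.609700
Posterior = 0.287280 / 0.609700 ≈ 0.471

P(passing raccoon | barking, intruder) ≈ 0.471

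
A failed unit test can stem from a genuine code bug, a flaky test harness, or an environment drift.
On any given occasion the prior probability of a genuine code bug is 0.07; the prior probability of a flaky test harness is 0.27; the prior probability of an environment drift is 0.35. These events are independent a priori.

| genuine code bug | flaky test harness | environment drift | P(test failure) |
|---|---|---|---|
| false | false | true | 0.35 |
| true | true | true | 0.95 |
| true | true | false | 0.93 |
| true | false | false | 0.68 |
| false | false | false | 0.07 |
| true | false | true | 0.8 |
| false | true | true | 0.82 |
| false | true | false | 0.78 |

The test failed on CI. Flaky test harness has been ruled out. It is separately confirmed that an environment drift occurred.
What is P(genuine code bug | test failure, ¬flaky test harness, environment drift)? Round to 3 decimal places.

P(genuine code bug | test failure, ¬flaky test harness, environment drift) ≈ 0.147

Enumerate both values of genuine code bug and weight by the priors:
  P(test failure | ¬flaky test harness, environment drift) = 0.35*0.93 + 0.8*0.07
        = 0.325500 + 0.056000 = 0.381500
Configurations with genuine code bug contribute 0.056000, so
  P(genuine code bug | test failure, ¬flaky test harness, environment drift) = 0.056000 / 0.381500 ≈ 0.147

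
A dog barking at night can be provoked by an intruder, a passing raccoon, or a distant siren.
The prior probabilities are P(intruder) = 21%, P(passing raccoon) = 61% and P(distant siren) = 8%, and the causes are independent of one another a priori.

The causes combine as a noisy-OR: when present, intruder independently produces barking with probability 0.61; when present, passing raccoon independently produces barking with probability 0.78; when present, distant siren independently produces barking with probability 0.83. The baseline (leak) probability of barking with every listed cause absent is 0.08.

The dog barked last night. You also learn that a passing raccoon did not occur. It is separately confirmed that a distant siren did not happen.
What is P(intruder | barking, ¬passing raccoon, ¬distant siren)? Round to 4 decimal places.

Under noisy-OR, P(barking | causes) = 1 − (1−0.08)·∏(1−qᵢ) over the active causes.
Enumerate both values of intruder and weight by the priors:
  P(barking | ¬passing raccoon, ¬distant siren) = 0.08*0.79 + 0.6412*0.21
        = 0.063200 + 0.134652 = 0.197852
The terms with intruder present sum to 0.134652, so
  P(intruder | barking, ¬passing raccoon, ¬distant siren) = 0.134652 / 0.197852 ≈ 0.6806

P(intruder | barking, ¬passing raccoon, ¬distant siren) ≈ 0.6806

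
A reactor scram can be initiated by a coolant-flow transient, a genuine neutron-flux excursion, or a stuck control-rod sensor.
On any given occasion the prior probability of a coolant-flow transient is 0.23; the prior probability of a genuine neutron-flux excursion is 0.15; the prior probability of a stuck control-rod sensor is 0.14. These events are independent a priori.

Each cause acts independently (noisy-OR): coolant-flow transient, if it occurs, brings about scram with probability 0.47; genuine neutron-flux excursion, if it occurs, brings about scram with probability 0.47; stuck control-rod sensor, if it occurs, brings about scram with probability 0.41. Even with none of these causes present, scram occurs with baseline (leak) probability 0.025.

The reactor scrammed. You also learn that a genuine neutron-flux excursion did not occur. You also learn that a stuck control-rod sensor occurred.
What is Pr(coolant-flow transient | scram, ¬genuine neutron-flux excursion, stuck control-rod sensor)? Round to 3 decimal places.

Pr(coolant-flow transient | scram, ¬genuine neutron-flux excursion, stuck control-rod sensor) ≈ 0.328

Under noisy-OR, P(scram | causes) = 1 − (1−0.025)·∏(1−qᵢ) over the active causes.
P(scram | ¬genuine neutron-flux excursion, stuck control-rod sensor) = 0.42475*0.77 + 0.695117*0.23 = 0.327058 + 0.159877 = 0.486935
The coolant-flow transient-present share is 0.695117*0.23 = 0.159877.
So P(coolant-flow transient | scram, ¬genuine neutron-flux excursion, stuck control-rod sensor) = 0.159877/0.486935 ≈ 0.328.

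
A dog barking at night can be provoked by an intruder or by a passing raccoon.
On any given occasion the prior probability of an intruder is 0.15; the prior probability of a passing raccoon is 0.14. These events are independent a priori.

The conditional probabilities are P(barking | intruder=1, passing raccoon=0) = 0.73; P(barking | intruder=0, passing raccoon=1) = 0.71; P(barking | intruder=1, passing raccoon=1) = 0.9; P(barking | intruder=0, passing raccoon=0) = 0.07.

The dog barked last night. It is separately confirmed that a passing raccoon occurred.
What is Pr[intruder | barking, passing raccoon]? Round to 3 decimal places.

Pr[intruder | barking, passing raccoon] ≈ 0.183

Numerator (weight on configurations with intruder): 0.9×0.15 = 0.135000
Normalizer over all consistent configurations: 0.71×0.85 + 0.9×0.15 = 0.738500
P(intruder | barking, passing raccoon) = 0.135000/0.738500 ≈ 0.183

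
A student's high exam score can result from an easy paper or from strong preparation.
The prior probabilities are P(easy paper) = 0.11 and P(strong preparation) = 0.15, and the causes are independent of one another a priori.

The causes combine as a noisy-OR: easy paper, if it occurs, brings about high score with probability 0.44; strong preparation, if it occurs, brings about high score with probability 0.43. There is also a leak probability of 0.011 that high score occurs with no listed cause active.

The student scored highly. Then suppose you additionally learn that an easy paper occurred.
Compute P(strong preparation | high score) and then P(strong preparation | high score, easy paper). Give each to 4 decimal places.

Under noisy-OR, P(high score | causes) = 1 − (1−0.011)·∏(1−qᵢ) over the active causes.
Enumerate the 4 (easy paper, strong preparation) configurations and weight by the priors:
  P(high score) = 0.011*0.89*0.85 + 0.43627*0.89*0.15 + 0.44616*0.11*0.85 + 0.684311*0.11*0.15
        = 0.008321 + 0.058242 + 0.041716 + 0.011291 = 0.119570
Keeping only the strong preparation-present terms gives 0.069533, so
  P(strong preparation | high score) = 0.069533 / 0.119570 ≈ 0.5815

Now condition on the additional information:
P(high score | easy paper) = 0.44616*0.85 + 0.684311*0.15 = 0.379236 + 0.102647 = 0.481883
The strong preparation-present share is 0.684311*0.15 = 0.102647.
So P(strong preparation | high score, easy paper) = 0.102647/0.481883 ≈ 0.2130.

P(strong preparation | high score) ≈ 0.5815; P(strong preparation | high score, easy paper) ≈ 0.2130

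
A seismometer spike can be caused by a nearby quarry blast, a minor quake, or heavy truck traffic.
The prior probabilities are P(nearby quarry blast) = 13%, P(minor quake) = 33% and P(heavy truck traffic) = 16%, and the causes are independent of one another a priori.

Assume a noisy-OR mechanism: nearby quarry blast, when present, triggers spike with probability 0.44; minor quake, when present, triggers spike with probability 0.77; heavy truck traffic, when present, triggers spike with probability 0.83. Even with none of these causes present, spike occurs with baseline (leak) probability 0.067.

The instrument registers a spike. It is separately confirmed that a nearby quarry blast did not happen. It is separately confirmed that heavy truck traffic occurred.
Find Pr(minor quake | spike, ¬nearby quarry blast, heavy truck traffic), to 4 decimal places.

Pr(minor quake | spike, ¬nearby quarry blast, heavy truck traffic) ≈ 0.3606

Under noisy-OR, P(spike | causes) = 1 − (1−0.067)·∏(1−qᵢ) over the active causes.
P(spike | ¬nearby quarry blast, heavy truck traffic) = 0.84139×0.67 + 0.96352×0.33 = 0.563731 + 0.317962 = 0.881693
Restricting to configurations with minor quake present: 0.96352×0.33 = 0.317962.
Hence the posterior is 0.317962/0.881693 ≈ 0.3606.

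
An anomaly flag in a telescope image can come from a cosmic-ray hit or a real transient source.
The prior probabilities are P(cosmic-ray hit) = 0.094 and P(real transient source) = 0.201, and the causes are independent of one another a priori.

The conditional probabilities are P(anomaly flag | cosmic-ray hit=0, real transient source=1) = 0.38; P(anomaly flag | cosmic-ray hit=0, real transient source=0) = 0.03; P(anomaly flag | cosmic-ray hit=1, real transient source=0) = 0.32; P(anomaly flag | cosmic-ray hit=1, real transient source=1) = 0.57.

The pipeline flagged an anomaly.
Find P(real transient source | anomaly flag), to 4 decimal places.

P(real transient source | anomaly flag) ≈ 0.6361

Numerator (weight on configurations with real transient source): 0.069200 + 0.010770 = 0.079970
The normalizing constant is 0.03*0.906*0.799 + 0.38*0.906*0.201 + 0.32*0.094*0.799 + 0.57*0.094*0.201 = 0.125721
Posterior = 0.079970 / 0.125721 ≈ 0.6361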